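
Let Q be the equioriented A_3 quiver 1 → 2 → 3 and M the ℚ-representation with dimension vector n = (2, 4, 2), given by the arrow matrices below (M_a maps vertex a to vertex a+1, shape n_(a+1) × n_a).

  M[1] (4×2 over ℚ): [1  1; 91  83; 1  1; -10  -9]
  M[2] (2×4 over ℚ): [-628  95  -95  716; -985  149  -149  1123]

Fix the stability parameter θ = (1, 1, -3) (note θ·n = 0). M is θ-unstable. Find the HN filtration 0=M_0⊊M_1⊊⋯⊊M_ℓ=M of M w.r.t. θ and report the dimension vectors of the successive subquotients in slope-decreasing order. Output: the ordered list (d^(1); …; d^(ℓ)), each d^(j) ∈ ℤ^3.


Barcode: M ≅ I[1,3]^2, I[2,2]^2. HN layers by μ_θ (2 steps, strictly decreasing):
  μ^(1)=1; μ^(2)=-1/3

((0, 2, 0); (2, 2, 2))


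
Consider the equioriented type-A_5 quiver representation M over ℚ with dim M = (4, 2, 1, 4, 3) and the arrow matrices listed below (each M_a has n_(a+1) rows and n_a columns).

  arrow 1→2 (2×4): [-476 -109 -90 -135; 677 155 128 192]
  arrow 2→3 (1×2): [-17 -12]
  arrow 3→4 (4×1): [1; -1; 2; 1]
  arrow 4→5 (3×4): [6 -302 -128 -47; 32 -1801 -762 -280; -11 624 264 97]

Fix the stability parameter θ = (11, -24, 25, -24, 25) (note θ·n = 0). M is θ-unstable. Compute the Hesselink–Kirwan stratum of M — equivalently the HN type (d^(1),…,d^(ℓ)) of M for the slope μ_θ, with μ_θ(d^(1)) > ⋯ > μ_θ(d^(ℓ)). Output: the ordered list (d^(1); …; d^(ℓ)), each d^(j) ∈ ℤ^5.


Barcode: M ≅ I[1,1]^2, I[1,2], I[1,5], I[4,4], I[4,5]^2. HN layers by μ_θ (5 steps, strictly decreasing):
  μ^(1)=25; μ^(2)=11; μ^(3)=1/2; μ^(4)=-13/2; μ^(5)=-24

((0, 0, 0, 0, 3); (2, 0, 0, 0, 0); (0, 0, 1, 1, 0); (2, 2, 0, 0, 0); (0, 0, 0, 3, 0))


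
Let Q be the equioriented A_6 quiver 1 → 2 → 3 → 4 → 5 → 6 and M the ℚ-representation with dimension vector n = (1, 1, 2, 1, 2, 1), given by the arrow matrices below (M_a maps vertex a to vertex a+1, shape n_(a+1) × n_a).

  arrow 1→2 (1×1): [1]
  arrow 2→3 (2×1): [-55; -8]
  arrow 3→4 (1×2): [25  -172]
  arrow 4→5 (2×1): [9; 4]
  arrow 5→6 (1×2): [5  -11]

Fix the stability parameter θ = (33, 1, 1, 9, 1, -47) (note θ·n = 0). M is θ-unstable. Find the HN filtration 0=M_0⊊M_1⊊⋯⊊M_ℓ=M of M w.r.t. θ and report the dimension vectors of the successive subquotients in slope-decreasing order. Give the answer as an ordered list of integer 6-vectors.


Via rank(M_{q-1}∘⋯∘M_p): M ≅ I[1,6], I[3,3], I[5,5].
μ_θ-semistable layers: μ^(1)=1; μ^(2)=-1/3

((0, 0, 1, 0, 1, 0); (1, 1, 1, 1, 1, 1))


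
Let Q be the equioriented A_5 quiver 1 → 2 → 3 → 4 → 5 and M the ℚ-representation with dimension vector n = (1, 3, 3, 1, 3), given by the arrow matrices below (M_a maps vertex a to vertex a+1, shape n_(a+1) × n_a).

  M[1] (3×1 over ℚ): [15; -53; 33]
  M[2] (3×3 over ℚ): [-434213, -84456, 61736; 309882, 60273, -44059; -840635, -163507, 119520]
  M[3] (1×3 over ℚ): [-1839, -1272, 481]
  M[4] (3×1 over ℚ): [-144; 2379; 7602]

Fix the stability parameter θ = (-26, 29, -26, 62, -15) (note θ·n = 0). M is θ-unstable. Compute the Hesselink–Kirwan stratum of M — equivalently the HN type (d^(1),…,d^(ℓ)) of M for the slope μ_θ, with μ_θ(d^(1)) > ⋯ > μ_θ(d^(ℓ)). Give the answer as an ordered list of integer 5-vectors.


Interval decomposition of M: I[1,5], I[2,3]^2, I[5,5]^2.
HN type (ℓ=4): μ^(1)=47/2; μ^(2)=3/2; μ^(3)=-15; μ^(4)=-26

((0, 0, 0, 1, 1); (0, 3, 3, 0, 0); (0, 0, 0, 0, 2); (1, 0, 0, 0, 0))


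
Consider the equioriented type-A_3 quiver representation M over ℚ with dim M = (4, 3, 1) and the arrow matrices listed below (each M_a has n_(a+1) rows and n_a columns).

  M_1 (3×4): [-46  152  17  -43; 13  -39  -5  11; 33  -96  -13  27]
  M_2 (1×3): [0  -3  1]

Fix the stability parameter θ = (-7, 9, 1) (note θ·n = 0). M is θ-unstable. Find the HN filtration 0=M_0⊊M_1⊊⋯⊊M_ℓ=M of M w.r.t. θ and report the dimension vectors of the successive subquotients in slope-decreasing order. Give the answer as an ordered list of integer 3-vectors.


Interval decomposition of M: I[1,1], I[1,2]^2, I[1,3].
HN type (ℓ=3): μ^(1)=9; μ^(2)=5; μ^(3)=-7

((0, 2, 0); (0, 1, 1); (4, 0, 0))


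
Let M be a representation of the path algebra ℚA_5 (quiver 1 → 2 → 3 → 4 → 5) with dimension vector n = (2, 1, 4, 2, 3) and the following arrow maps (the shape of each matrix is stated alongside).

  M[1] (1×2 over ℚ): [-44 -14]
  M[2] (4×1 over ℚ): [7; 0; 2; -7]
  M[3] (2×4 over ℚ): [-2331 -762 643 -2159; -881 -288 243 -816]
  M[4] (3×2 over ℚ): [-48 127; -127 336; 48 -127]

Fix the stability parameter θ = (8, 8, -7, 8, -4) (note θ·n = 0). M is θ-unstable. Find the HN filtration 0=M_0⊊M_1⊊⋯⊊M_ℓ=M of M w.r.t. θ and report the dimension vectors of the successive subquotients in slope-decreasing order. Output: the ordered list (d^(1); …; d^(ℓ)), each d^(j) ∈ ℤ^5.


Barcode: M ≅ I[1,1], I[1,5], I[3,3]^2, I[3,5], I[5,5]. HN layers by μ_θ (5 steps, strictly decreasing):
  μ^(1)=8; μ^(2)=13/5; μ^(3)=2; μ^(4)=-4; μ^(5)=-7

((1, 0, 0, 0, 0); (1, 1, 1, 1, 1); (0, 0, 0, 1, 1); (0, 0, 0, 0, 1); (0, 0, 3, 0, 0))


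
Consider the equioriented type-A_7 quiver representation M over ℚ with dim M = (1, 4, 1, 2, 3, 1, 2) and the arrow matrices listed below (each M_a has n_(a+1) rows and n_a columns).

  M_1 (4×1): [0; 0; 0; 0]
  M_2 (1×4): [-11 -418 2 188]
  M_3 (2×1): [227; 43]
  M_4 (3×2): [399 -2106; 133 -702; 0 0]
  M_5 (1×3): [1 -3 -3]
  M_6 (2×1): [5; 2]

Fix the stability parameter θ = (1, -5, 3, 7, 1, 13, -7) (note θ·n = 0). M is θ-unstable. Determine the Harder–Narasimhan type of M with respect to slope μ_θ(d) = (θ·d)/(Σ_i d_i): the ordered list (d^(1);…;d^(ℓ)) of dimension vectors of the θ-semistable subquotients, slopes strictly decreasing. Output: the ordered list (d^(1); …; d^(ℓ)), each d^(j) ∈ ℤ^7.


Via rank(M_{q-1}∘⋯∘M_p): M ≅ I[1,1], I[2,2]^3, I[2,5], I[4,4], I[5,5], I[5,7], I[7,7].
μ_θ-semistable layers: μ^(1)=7; μ^(2)=4; μ^(3)=3; μ^(4)=1; μ^(5)=-5; μ^(6)=-7

((0, 0, 0, 1, 0, 0, 0); (0, 0, 0, 1, 1, 0, 0); (0, 0, 1, 0, 0, 1, 1); (1, 0, 0, 0, 2, 0, 0); (0, 4, 0, 0, 0, 0, 0); (0, 0, 0, 0, 0, 0, 1))


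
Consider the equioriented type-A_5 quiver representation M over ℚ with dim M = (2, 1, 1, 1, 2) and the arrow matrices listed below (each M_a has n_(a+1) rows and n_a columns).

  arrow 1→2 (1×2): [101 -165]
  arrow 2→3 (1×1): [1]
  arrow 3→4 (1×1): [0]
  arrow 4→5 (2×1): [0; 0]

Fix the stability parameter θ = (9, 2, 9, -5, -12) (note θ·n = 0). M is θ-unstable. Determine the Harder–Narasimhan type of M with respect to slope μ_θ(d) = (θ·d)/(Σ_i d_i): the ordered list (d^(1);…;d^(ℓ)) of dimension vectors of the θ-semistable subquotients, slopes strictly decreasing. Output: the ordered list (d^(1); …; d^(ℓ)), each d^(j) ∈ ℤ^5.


Via rank(M_{q-1}∘⋯∘M_p): M ≅ I[1,1], I[1,3], I[4,4], I[5,5]^2.
μ_θ-semistable layers: μ^(1)=9; μ^(2)=11/2; μ^(3)=-5; μ^(4)=-12

((1, 0, 1, 0, 0); (1, 1, 0, 0, 0); (0, 0, 0, 1, 0); (0, 0, 0, 0, 2))


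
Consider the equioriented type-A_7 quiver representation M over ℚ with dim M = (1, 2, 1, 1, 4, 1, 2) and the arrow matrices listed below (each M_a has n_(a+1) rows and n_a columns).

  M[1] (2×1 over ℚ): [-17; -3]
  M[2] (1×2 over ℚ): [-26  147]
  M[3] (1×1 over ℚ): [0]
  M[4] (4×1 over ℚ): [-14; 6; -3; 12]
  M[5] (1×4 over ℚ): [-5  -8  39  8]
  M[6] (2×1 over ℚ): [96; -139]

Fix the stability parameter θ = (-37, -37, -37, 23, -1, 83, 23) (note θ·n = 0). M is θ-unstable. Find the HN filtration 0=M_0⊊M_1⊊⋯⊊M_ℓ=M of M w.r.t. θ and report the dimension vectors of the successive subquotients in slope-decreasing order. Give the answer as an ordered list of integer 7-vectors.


Barcode: M ≅ I[1,3], I[2,2], I[4,7], I[5,5]^3, I[7,7]. HN layers by μ_θ (5 steps, strictly decreasing):
  μ^(1)=53; μ^(2)=23; μ^(3)=11; μ^(4)=-1; μ^(5)=-37

((0, 0, 0, 0, 0, 1, 1); (0, 0, 0, 0, 0, 0, 1); (0, 0, 0, 1, 1, 0, 0); (0, 0, 0, 0, 3, 0, 0); (1, 2, 1, 0, 0, 0, 0))


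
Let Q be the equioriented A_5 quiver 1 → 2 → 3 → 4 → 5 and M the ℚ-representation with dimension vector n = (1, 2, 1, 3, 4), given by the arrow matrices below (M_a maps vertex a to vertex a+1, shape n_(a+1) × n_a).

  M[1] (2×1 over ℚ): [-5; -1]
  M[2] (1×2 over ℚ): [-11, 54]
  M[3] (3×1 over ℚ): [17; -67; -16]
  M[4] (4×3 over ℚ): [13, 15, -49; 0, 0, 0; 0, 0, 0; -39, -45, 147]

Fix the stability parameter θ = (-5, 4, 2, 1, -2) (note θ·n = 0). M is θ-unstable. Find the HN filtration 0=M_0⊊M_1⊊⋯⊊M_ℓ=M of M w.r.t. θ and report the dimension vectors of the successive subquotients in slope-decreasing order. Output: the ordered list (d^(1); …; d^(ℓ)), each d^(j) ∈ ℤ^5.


Via rank(M_{q-1}∘⋯∘M_p): M ≅ I[1,4], I[2,2], I[4,4], I[4,5], I[5,5]^3.
μ_θ-semistable layers: μ^(1)=4; μ^(2)=7/3; μ^(3)=1; μ^(4)=-1/2; μ^(5)=-2; μ^(6)=-5

((0, 1, 0, 0, 0); (0, 1, 1, 1, 0); (0, 0, 0, 1, 0); (0, 0, 0, 1, 1); (0, 0, 0, 0, 3); (1, 0, 0, 0, 0))


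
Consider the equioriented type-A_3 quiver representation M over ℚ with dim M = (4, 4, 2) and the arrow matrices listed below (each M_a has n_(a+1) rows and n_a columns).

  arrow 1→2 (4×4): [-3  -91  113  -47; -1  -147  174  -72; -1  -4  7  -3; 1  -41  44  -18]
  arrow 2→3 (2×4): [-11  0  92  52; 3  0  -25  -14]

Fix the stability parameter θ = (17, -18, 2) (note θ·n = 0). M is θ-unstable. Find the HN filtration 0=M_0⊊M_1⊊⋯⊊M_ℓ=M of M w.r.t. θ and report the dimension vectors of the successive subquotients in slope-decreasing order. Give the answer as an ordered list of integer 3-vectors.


Via rank(M_{q-1}∘⋯∘M_p): M ≅ I[1,1], I[1,2], I[1,3]^2, I[2,2].
μ_θ-semistable layers: μ^(1)=17; μ^(2)=2; μ^(3)=-1/2; μ^(4)=-18

((1, 0, 0); (0, 0, 2); (3, 3, 0); (0, 1, 0))


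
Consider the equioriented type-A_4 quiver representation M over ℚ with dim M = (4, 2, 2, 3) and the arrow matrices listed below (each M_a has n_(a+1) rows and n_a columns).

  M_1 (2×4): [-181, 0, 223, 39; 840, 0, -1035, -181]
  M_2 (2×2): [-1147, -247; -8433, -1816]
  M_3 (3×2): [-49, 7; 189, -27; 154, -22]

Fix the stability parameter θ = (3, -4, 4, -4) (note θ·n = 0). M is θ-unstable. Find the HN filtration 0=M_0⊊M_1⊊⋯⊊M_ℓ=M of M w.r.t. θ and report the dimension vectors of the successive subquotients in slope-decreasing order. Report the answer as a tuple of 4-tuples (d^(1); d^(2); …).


Interval decomposition of M: I[1,1]^2, I[1,3], I[1,4], I[4,4]^2.
HN type (ℓ=5): μ^(1)=4; μ^(2)=3; μ^(3)=0; μ^(4)=-1/2; μ^(5)=-4

((0, 0, 1, 0); (2, 0, 0, 0); (0, 0, 1, 1); (2, 2, 0, 0); (0, 0, 0, 2))


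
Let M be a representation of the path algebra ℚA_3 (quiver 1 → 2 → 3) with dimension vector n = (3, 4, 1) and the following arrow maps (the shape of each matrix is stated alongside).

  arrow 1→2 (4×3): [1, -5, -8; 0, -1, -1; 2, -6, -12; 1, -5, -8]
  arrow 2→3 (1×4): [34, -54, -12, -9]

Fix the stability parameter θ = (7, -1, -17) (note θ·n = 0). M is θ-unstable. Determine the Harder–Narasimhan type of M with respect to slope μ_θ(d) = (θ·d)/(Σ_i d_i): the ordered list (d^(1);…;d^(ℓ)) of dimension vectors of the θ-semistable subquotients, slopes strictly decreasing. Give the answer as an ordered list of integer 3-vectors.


Interval decomposition of M: I[1,1], I[1,2], I[1,3], I[2,2]^2.
HN type (ℓ=4): μ^(1)=7; μ^(2)=3; μ^(3)=-1; μ^(4)=-11/3

((1, 0, 0); (1, 1, 0); (0, 2, 0); (1, 1, 1))


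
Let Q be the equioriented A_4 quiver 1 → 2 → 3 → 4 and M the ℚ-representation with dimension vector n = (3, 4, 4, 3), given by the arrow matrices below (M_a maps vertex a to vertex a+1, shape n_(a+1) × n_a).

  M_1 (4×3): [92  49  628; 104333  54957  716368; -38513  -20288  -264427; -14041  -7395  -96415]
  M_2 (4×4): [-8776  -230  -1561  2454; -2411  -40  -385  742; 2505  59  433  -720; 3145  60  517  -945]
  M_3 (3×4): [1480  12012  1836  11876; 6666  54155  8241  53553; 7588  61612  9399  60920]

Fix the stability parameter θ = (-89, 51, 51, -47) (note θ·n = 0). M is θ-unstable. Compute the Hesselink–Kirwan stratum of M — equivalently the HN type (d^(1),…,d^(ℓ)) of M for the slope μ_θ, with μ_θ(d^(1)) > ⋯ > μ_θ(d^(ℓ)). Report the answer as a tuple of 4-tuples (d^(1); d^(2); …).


Barcode: M ≅ I[1,3], I[1,4]^2, I[2,3], I[4,4]. HN layers by μ_θ (4 steps, strictly decreasing):
  μ^(1)=51; μ^(2)=55/3; μ^(3)=-47; μ^(4)=-89

((0, 2, 2, 0); (0, 2, 2, 2); (0, 0, 0, 1); (3, 0, 0, 0))


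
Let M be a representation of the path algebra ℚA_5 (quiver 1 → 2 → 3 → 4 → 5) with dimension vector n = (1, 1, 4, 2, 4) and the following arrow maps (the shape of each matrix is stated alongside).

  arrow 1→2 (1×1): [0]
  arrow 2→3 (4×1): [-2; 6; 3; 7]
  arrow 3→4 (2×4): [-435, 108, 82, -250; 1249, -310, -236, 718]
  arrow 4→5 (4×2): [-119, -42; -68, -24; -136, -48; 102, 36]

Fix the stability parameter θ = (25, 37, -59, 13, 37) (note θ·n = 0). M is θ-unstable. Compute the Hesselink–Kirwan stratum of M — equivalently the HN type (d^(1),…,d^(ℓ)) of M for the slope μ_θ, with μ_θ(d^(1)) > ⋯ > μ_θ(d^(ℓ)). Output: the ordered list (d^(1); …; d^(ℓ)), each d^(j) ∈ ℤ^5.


Interval decomposition of M: I[1,1], I[2,5], I[3,3]^2, I[3,4], I[5,5]^3.
HN type (ℓ=5): μ^(1)=37; μ^(2)=25; μ^(3)=13; μ^(4)=-11; μ^(5)=-59

((0, 0, 0, 0, 4); (1, 0, 0, 0, 0); (0, 0, 0, 2, 0); (0, 1, 1, 0, 0); (0, 0, 3, 0, 0))


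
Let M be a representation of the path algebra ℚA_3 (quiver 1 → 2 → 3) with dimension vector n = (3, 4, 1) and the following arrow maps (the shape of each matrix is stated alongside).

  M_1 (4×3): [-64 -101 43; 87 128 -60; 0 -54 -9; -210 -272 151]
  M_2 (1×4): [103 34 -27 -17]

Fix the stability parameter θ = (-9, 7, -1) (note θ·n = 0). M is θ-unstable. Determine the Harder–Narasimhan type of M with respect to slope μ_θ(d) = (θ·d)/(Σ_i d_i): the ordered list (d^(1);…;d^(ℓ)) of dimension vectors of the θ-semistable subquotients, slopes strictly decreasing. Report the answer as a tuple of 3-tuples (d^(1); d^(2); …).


Barcode: M ≅ I[1,2]^2, I[1,3], I[2,2]. HN layers by μ_θ (3 steps, strictly decreasing):
  μ^(1)=7; μ^(2)=3; μ^(3)=-9

((0, 3, 0); (0, 1, 1); (3, 0, 0))


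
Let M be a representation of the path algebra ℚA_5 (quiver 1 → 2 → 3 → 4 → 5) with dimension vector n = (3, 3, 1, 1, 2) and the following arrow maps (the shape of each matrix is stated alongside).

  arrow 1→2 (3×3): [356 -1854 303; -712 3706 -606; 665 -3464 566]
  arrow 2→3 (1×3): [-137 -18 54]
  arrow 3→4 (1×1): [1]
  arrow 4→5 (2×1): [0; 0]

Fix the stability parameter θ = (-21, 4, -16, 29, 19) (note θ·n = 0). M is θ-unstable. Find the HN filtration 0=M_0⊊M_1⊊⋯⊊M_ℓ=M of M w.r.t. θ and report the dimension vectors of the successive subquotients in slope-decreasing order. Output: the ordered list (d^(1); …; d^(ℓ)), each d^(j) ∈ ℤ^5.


Barcode: M ≅ I[1,2]^2, I[1,4], I[5,5]^2. HN layers by μ_θ (5 steps, strictly decreasing):
  μ^(1)=29; μ^(2)=19; μ^(3)=4; μ^(4)=-6; μ^(5)=-21

((0, 0, 0, 1, 0); (0, 0, 0, 0, 2); (0, 2, 0, 0, 0); (0, 1, 1, 0, 0); (3, 0, 0, 0, 0))


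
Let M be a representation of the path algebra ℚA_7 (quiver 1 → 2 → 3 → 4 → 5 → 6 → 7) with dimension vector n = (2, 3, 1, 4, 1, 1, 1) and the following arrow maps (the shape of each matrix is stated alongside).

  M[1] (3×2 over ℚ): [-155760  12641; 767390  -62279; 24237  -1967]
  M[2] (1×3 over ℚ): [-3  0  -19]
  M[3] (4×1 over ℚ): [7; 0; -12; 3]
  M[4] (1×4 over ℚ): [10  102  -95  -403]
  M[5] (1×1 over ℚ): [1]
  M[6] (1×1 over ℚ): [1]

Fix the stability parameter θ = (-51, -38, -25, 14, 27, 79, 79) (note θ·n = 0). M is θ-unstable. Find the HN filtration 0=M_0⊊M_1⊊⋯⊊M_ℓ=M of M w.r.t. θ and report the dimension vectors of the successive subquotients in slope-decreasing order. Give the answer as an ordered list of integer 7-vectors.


Interval decomposition of M: I[1,2], I[1,7], I[2,2], I[4,4]^3.
HN type (ℓ=6): μ^(1)=79; μ^(2)=27; μ^(3)=14; μ^(4)=-25; μ^(5)=-38; μ^(6)=-51

((0, 0, 0, 0, 0, 1, 1); (0, 0, 0, 0, 1, 0, 0); (0, 0, 0, 4, 0, 0, 0); (0, 0, 1, 0, 0, 0, 0); (0, 3, 0, 0, 0, 0, 0); (2, 0, 0, 0, 0, 0, 0))


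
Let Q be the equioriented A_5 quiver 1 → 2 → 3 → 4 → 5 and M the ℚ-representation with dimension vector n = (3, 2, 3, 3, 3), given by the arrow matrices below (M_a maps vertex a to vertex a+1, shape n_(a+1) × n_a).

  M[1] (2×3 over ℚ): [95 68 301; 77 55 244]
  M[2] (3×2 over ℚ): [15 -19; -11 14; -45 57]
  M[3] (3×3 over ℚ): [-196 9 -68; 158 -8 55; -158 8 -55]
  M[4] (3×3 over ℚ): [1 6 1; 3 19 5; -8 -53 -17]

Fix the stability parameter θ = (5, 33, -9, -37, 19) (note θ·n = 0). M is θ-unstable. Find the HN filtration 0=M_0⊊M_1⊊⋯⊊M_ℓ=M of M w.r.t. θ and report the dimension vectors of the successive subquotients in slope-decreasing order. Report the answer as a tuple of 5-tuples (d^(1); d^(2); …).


Barcode: M ≅ I[1,1], I[1,5]^2, I[3,3], I[4,5]. HN layers by μ_θ (5 steps, strictly decreasing):
  μ^(1)=19; μ^(2)=5; μ^(3)=-2; μ^(4)=-9; μ^(5)=-37

((0, 0, 0, 0, 3); (1, 0, 0, 0, 0); (2, 2, 2, 2, 0); (0, 0, 1, 0, 0); (0, 0, 0, 1, 0))


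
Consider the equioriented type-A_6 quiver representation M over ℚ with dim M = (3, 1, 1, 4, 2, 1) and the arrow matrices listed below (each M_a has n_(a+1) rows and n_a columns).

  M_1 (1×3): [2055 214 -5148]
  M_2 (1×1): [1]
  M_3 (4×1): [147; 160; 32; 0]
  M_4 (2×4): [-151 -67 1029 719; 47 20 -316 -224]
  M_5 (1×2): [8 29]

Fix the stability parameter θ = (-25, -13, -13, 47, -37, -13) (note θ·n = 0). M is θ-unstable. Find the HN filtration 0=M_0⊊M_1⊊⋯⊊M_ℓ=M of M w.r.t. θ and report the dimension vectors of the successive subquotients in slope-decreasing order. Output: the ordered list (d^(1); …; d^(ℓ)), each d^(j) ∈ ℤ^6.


Interval decomposition of M: I[1,1]^2, I[1,6], I[4,4]^2, I[4,5].
HN type (ℓ=5): μ^(1)=47; μ^(2)=5; μ^(3)=-1; μ^(4)=-13; μ^(5)=-25

((0, 0, 0, 2, 0, 0); (0, 0, 0, 1, 1, 0); (0, 0, 0, 1, 1, 1); (0, 1, 1, 0, 0, 0); (3, 0, 0, 0, 0, 0))


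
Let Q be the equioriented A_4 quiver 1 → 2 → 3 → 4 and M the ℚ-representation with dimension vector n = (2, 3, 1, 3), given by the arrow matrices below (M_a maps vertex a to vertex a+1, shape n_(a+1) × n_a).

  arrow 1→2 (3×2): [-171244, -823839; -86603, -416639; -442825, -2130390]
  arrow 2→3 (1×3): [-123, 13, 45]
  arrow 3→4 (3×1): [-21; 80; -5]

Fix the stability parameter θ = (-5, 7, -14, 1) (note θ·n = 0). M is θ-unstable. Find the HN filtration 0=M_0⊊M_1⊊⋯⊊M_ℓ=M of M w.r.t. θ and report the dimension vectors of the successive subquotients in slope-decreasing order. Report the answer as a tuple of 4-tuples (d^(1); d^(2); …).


Barcode: M ≅ I[1,2], I[1,4], I[2,2], I[4,4]^2. HN layers by μ_θ (4 steps, strictly decreasing):
  μ^(1)=7; μ^(2)=1; μ^(3)=-7/2; μ^(4)=-5

((0, 2, 0, 0); (0, 0, 0, 3); (0, 1, 1, 0); (2, 0, 0, 0))


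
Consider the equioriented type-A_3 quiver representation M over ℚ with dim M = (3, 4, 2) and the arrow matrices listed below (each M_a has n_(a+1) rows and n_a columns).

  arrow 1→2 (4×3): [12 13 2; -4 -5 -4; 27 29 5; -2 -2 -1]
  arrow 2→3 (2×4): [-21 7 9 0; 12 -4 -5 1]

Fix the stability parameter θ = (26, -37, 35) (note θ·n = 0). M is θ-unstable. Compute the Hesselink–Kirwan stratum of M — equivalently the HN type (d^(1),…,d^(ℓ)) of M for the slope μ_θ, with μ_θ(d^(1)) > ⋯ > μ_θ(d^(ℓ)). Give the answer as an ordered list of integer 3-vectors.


Via rank(M_{q-1}∘⋯∘M_p): M ≅ I[1,2], I[1,3]^2, I[2,2].
μ_θ-semistable layers: μ^(1)=35; μ^(2)=-11/2; μ^(3)=-37

((0, 0, 2); (3, 3, 0); (0, 1, 0))


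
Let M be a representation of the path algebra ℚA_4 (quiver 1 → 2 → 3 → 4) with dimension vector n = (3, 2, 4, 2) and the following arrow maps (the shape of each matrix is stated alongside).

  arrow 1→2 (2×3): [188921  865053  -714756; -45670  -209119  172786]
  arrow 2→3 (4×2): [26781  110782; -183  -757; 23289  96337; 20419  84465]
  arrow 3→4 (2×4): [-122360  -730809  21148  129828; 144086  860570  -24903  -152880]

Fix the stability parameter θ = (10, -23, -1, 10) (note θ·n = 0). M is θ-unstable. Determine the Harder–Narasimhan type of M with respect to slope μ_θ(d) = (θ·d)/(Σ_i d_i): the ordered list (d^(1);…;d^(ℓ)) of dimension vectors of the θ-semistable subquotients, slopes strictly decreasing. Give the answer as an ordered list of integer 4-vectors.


Barcode: M ≅ I[1,1], I[1,3], I[1,4], I[3,3], I[3,4]. HN layers by μ_θ (3 steps, strictly decreasing):
  μ^(1)=10; μ^(2)=-1; μ^(3)=-13/2

((1, 0, 0, 2); (0, 0, 4, 0); (2, 2, 0, 0))


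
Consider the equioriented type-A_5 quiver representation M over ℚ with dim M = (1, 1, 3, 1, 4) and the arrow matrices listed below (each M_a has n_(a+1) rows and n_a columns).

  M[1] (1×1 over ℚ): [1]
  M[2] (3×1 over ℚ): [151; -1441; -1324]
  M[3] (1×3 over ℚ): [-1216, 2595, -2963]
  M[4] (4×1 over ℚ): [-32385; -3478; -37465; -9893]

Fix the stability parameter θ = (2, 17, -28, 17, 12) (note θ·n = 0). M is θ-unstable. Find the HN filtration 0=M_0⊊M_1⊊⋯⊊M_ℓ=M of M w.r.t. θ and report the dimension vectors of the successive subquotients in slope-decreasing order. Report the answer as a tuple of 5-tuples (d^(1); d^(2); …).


Via rank(M_{q-1}∘⋯∘M_p): M ≅ I[1,5], I[3,3]^2, I[5,5]^3.
μ_θ-semistable layers: μ^(1)=29/2; μ^(2)=12; μ^(3)=-3; μ^(4)=-28

((0, 0, 0, 1, 1); (0, 0, 0, 0, 3); (1, 1, 1, 0, 0); (0, 0, 2, 0, 0))


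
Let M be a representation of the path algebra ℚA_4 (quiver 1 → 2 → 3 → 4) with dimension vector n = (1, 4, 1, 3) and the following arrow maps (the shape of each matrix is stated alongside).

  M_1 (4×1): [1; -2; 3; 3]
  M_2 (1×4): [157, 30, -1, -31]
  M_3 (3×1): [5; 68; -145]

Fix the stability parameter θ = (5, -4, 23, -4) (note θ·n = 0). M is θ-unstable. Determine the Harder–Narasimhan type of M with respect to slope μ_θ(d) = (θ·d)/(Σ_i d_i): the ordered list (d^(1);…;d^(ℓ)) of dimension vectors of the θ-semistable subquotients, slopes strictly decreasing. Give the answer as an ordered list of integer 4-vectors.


Via rank(M_{q-1}∘⋯∘M_p): M ≅ I[1,4], I[2,2]^3, I[4,4]^2.
μ_θ-semistable layers: μ^(1)=19/2; μ^(2)=1/2; μ^(3)=-4

((0, 0, 1, 1); (1, 1, 0, 0); (0, 3, 0, 2))


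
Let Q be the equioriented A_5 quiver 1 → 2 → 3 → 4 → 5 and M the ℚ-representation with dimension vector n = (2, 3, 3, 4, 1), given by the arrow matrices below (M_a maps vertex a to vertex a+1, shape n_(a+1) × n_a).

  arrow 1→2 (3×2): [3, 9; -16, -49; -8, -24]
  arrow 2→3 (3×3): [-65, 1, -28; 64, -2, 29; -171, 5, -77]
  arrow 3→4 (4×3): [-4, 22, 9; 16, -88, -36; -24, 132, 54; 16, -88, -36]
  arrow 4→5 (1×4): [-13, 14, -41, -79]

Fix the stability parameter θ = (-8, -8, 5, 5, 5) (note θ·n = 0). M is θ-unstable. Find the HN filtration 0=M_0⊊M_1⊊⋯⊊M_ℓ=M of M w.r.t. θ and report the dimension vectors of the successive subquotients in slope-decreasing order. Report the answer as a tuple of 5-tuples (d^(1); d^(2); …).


Barcode: M ≅ I[1,3], I[1,5], I[2,2], I[3,3], I[4,4]^3. HN layers by μ_θ (2 steps, strictly decreasing):
  μ^(1)=5; μ^(2)=-8

((0, 0, 3, 4, 1); (2, 3, 0, 0, 0))


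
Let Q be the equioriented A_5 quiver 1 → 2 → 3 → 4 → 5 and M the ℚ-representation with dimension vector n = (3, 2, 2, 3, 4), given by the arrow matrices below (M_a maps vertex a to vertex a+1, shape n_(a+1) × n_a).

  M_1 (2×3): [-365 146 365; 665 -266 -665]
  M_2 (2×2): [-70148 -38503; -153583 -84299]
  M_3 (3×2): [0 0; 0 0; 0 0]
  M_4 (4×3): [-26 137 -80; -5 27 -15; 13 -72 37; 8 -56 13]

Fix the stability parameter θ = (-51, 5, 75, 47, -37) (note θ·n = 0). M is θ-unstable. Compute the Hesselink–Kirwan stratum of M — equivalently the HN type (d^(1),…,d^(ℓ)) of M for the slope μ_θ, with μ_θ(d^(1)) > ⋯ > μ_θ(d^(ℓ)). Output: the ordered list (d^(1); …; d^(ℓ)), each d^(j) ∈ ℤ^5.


Barcode: M ≅ I[1,1]^2, I[1,3], I[2,3], I[4,5]^3, I[5,5]. HN layers by μ_θ (4 steps, strictly decreasing):
  μ^(1)=75; μ^(2)=5; μ^(3)=-37; μ^(4)=-51

((0, 0, 2, 0, 0); (0, 2, 0, 3, 3); (0, 0, 0, 0, 1); (3, 0, 0, 0, 0))


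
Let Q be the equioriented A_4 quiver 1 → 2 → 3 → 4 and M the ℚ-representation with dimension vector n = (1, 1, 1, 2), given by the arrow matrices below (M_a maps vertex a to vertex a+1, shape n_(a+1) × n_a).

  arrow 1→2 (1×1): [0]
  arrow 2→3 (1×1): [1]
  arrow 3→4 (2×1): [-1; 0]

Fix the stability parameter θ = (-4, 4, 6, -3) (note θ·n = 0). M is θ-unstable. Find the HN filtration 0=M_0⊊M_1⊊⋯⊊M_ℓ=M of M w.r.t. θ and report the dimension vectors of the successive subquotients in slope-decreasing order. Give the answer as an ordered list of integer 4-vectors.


Interval decomposition of M: I[1,1], I[2,4], I[4,4].
HN type (ℓ=3): μ^(1)=7/3; μ^(2)=-3; μ^(3)=-4

((0, 1, 1, 1); (0, 0, 0, 1); (1, 0, 0, 0))


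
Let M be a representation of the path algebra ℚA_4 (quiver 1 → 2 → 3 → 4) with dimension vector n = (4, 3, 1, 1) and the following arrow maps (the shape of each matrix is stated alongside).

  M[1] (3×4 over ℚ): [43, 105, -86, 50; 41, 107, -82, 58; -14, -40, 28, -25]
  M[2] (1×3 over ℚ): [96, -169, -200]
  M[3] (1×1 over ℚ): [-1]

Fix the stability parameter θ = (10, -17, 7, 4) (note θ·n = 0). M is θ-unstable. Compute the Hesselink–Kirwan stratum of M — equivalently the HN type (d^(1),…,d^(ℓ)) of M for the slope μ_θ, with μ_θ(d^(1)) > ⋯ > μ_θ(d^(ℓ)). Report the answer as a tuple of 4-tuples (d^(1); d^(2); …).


Via rank(M_{q-1}∘⋯∘M_p): M ≅ I[1,1]^2, I[1,2], I[1,4], I[2,2].
μ_θ-semistable layers: μ^(1)=10; μ^(2)=11/2; μ^(3)=-7/2; μ^(4)=-17

((2, 0, 0, 0); (0, 0, 1, 1); (2, 2, 0, 0); (0, 1, 0, 0))


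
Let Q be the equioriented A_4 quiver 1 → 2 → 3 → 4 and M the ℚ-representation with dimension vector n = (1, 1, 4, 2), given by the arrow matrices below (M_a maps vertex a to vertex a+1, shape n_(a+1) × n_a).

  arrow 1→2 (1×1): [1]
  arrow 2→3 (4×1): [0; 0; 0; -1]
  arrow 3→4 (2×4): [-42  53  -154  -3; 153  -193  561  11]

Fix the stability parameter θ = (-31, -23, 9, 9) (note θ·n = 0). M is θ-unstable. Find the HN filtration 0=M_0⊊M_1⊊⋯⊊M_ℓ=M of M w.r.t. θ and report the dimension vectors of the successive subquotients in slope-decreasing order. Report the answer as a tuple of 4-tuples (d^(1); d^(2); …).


Via rank(M_{q-1}∘⋯∘M_p): M ≅ I[1,4], I[3,3]^2, I[3,4].
μ_θ-semistable layers: μ^(1)=9; μ^(2)=-23; μ^(3)=-31

((0, 0, 4, 2); (0, 1, 0, 0); (1, 0, 0, 0))


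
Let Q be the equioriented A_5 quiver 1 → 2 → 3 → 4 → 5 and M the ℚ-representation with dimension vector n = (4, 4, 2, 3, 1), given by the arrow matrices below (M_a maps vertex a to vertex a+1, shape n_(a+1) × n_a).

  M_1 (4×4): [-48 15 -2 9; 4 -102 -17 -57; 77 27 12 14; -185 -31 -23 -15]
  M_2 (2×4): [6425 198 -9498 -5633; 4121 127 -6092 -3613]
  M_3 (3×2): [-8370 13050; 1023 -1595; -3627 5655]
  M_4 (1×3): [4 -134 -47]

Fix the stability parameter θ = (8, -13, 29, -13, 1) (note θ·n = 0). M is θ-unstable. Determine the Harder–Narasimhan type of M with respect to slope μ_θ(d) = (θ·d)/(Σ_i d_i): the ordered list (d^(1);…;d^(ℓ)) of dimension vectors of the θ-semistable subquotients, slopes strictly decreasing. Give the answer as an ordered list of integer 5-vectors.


Via rank(M_{q-1}∘⋯∘M_p): M ≅ I[1,2]^2, I[1,3], I[1,5], I[4,4]^2.
μ_θ-semistable layers: μ^(1)=29; μ^(2)=17/3; μ^(3)=-5/2; μ^(4)=-13

((0, 0, 1, 0, 0); (0, 0, 1, 1, 1); (4, 4, 0, 0, 0); (0, 0, 0, 2, 0))


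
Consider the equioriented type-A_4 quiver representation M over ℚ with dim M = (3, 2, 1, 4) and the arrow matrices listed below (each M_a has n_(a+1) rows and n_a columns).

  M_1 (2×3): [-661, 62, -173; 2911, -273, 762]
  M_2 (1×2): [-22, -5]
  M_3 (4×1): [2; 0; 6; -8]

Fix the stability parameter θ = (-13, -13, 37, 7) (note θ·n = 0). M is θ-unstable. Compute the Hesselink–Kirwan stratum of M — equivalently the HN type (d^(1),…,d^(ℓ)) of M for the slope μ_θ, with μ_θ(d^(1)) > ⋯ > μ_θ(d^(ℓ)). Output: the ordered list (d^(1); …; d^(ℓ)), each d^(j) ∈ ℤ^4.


Interval decomposition of M: I[1,1], I[1,2], I[1,4], I[4,4]^3.
HN type (ℓ=3): μ^(1)=22; μ^(2)=7; μ^(3)=-13

((0, 0, 1, 1); (0, 0, 0, 3); (3, 2, 0, 0))


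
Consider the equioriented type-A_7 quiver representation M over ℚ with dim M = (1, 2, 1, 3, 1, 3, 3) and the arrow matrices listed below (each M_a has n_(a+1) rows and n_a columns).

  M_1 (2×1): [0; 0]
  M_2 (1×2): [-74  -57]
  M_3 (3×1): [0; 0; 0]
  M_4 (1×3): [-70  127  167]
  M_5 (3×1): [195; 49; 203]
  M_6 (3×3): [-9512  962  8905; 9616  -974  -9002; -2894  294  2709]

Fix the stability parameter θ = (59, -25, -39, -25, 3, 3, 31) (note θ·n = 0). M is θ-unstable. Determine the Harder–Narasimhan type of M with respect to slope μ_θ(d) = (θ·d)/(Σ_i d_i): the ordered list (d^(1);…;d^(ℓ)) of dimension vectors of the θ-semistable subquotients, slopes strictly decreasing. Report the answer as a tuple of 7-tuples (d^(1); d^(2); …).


Via rank(M_{q-1}∘⋯∘M_p): M ≅ I[1,1], I[2,2], I[2,3], I[4,4]^2, I[4,7], I[6,7]^2.
μ_θ-semistable layers: μ^(1)=59; μ^(2)=31; μ^(3)=3; μ^(4)=-25; μ^(5)=-32

((1, 0, 0, 0, 0, 0, 0); (0, 0, 0, 0, 0, 0, 3); (0, 0, 0, 0, 1, 3, 0); (0, 1, 0, 3, 0, 0, 0); (0, 1, 1, 0, 0, 0, 0))


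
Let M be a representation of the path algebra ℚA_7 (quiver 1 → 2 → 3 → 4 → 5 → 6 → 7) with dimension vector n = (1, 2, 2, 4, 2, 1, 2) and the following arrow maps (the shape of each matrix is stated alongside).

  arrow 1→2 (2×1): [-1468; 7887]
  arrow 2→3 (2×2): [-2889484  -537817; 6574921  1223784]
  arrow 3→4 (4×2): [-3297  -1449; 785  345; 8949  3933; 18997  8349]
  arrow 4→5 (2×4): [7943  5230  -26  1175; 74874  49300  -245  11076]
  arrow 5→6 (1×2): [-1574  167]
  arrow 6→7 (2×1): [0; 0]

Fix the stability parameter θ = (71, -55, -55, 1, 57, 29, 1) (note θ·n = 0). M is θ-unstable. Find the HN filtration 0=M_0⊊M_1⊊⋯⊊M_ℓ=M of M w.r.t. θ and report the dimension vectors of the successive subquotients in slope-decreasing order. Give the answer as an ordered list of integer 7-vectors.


Barcode: M ≅ I[1,6], I[2,3], I[4,4]^2, I[4,5], I[7,7]^2. HN layers by μ_θ (5 steps, strictly decreasing):
  μ^(1)=57; μ^(2)=43; μ^(3)=1; μ^(4)=-13; μ^(5)=-55

((0, 0, 0, 0, 1, 0, 0); (0, 0, 0, 0, 1, 1, 0); (0, 0, 0, 4, 0, 0, 2); (1, 1, 1, 0, 0, 0, 0); (0, 1, 1, 0, 0, 0, 0))


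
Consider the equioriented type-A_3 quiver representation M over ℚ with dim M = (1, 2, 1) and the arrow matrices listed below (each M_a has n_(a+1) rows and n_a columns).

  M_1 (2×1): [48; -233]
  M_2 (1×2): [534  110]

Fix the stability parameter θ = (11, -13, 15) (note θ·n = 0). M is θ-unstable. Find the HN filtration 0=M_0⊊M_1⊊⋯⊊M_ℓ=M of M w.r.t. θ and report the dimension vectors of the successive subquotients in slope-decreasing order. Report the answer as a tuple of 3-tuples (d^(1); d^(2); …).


Barcode: M ≅ I[1,3], I[2,2]. HN layers by μ_θ (3 steps, strictly decreasing):
  μ^(1)=15; μ^(2)=-1; μ^(3)=-13

((0, 0, 1); (1, 1, 0); (0, 1, 0))


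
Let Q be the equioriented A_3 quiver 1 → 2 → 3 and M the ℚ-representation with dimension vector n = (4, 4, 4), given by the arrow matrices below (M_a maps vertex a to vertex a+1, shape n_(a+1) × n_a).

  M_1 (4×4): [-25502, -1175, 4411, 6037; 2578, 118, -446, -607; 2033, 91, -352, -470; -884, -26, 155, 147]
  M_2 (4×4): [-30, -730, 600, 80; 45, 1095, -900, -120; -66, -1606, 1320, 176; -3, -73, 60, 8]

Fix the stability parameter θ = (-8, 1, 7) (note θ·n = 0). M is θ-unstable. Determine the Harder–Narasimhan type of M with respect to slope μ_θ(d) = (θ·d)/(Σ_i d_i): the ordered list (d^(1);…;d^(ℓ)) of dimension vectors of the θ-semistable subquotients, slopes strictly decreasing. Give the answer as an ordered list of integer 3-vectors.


Barcode: M ≅ I[1,2]^3, I[1,3], I[3,3]^3. HN layers by μ_θ (3 steps, strictly decreasing):
  μ^(1)=7; μ^(2)=1; μ^(3)=-8

((0, 0, 4); (0, 4, 0); (4, 0, 0))


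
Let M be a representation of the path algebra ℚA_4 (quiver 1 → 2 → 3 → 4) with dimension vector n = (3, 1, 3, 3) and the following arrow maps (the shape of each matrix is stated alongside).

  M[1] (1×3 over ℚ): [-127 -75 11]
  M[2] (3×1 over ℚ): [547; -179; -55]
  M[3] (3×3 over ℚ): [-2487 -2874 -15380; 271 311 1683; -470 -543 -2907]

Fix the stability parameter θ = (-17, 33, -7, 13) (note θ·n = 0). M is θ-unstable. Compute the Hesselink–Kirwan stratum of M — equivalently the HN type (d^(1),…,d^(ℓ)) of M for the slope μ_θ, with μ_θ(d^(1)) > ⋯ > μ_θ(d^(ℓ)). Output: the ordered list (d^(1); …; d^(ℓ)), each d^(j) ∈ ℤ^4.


Barcode: M ≅ I[1,1]^2, I[1,4], I[3,4]^2. HN layers by μ_θ (3 steps, strictly decreasing):
  μ^(1)=13; μ^(2)=-7; μ^(3)=-17

((0, 1, 1, 3); (0, 0, 2, 0); (3, 0, 0, 0))


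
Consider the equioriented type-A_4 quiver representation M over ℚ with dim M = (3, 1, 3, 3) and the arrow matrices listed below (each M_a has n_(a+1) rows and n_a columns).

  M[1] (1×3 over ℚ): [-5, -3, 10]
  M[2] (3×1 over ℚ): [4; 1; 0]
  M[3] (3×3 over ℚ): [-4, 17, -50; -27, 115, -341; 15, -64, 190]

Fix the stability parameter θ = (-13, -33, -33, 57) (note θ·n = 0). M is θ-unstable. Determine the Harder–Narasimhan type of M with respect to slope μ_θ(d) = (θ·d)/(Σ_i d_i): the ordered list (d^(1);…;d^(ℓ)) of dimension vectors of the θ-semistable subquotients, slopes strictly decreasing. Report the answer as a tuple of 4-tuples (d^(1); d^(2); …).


Via rank(M_{q-1}∘⋯∘M_p): M ≅ I[1,1]^2, I[1,4], I[3,4]^2.
μ_θ-semistable layers: μ^(1)=57; μ^(2)=-13; μ^(3)=-79/3; μ^(4)=-33

((0, 0, 0, 3); (2, 0, 0, 0); (1, 1, 1, 0); (0, 0, 2, 0))


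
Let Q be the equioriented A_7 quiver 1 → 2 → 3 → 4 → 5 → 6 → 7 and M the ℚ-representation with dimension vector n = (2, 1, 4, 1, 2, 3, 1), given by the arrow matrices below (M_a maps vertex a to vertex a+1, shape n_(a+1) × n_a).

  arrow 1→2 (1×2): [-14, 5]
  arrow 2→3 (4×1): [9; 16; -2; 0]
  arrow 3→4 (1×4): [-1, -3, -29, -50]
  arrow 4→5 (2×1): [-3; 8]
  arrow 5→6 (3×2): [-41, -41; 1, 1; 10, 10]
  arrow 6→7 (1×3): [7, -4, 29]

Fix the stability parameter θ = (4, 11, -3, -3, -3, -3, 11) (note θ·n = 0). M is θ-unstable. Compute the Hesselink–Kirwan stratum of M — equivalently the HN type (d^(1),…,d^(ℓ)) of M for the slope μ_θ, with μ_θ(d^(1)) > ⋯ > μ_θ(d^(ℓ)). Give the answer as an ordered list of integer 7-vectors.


Via rank(M_{q-1}∘⋯∘M_p): M ≅ I[1,1], I[1,7], I[3,3]^3, I[5,5], I[6,6]^2.
μ_θ-semistable layers: μ^(1)=11; μ^(2)=4; μ^(3)=1/2; μ^(4)=-3

((0, 0, 0, 0, 0, 0, 1); (1, 0, 0, 0, 0, 0, 0); (1, 1, 1, 1, 1, 1, 0); (0, 0, 3, 0, 1, 2, 0))


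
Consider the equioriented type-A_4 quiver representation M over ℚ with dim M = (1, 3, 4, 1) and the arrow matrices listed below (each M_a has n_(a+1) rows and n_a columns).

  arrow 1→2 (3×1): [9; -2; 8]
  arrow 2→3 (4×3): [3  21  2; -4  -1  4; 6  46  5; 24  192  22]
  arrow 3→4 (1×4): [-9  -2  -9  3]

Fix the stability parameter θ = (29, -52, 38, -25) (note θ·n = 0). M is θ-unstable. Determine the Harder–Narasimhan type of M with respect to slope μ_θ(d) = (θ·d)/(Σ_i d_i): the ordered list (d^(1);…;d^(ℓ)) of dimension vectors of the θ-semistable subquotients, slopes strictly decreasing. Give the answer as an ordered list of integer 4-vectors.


Via rank(M_{q-1}∘⋯∘M_p): M ≅ I[1,4], I[2,3]^2, I[3,3].
μ_θ-semistable layers: μ^(1)=38; μ^(2)=13/2; μ^(3)=-23/2; μ^(4)=-52

((0, 0, 3, 0); (0, 0, 1, 1); (1, 1, 0, 0); (0, 2, 0, 0))


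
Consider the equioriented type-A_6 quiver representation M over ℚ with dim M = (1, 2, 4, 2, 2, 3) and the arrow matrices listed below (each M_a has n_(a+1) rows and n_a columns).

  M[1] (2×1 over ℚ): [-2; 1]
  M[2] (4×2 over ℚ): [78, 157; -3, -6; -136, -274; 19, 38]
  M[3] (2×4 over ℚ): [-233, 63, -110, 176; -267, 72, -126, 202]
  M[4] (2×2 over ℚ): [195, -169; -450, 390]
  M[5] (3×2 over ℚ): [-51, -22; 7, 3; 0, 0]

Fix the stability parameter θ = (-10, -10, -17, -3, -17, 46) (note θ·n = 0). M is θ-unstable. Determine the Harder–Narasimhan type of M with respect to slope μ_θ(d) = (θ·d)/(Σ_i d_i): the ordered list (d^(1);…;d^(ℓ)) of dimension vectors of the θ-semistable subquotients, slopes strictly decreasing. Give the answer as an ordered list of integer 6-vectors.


Via rank(M_{q-1}∘⋯∘M_p): M ≅ I[1,4], I[2,6], I[3,3]^2, I[5,6], I[6,6].
μ_θ-semistable layers: μ^(1)=46; μ^(2)=-3; μ^(3)=-10; μ^(4)=-37/3; μ^(5)=-27/2; μ^(6)=-17

((0, 0, 0, 0, 0, 3); (0, 0, 0, 1, 0, 0); (0, 0, 0, 1, 1, 0); (1, 1, 1, 0, 0, 0); (0, 1, 1, 0, 0, 0); (0, 0, 2, 0, 1, 0))


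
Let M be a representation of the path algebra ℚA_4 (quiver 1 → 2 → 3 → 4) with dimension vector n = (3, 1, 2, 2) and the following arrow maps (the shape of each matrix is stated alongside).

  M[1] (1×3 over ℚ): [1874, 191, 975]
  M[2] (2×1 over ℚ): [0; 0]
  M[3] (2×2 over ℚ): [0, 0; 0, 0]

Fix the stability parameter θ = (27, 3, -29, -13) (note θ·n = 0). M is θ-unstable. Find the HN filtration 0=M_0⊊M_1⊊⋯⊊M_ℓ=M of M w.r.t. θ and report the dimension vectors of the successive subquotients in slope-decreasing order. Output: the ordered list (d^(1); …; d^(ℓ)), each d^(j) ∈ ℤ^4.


Via rank(M_{q-1}∘⋯∘M_p): M ≅ I[1,1]^2, I[1,2], I[3,3]^2, I[4,4]^2.
μ_θ-semistable layers: μ^(1)=27; μ^(2)=15; μ^(3)=-13; μ^(4)=-29

((2, 0, 0, 0); (1, 1, 0, 0); (0, 0, 0, 2); (0, 0, 2, 0))


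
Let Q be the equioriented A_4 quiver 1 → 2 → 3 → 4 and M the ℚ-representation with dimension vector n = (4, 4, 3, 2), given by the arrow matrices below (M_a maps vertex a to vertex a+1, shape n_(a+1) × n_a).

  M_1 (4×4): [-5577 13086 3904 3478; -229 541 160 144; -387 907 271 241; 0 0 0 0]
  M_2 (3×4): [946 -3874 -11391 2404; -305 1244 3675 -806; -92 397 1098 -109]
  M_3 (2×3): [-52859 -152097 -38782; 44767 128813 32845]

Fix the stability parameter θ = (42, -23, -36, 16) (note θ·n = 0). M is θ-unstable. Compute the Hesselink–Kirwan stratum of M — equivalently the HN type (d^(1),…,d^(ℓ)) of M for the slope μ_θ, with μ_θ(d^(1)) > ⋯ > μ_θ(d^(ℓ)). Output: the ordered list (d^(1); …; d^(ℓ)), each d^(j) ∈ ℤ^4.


Barcode: M ≅ I[1,1], I[1,3], I[1,4]^2, I[2,2]. HN layers by μ_θ (4 steps, strictly decreasing):
  μ^(1)=42; μ^(2)=16; μ^(3)=-17/3; μ^(4)=-23

((1, 0, 0, 0); (0, 0, 0, 2); (3, 3, 3, 0); (0, 1, 0, 0))


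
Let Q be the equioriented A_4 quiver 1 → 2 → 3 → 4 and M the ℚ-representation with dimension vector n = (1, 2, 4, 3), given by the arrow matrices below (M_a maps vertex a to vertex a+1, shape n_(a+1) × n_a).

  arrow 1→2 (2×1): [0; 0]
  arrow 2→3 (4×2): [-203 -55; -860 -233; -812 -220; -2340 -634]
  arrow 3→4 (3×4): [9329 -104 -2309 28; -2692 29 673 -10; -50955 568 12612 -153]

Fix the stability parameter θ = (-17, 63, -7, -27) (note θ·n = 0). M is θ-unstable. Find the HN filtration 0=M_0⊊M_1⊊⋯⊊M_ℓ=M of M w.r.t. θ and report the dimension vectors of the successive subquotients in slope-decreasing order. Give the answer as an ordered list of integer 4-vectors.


Interval decomposition of M: I[1,1], I[2,4]^2, I[3,3], I[3,4].
HN type (ℓ=3): μ^(1)=29/3; μ^(2)=-7; μ^(3)=-17

((0, 2, 2, 2); (0, 0, 1, 0); (1, 0, 1, 1))


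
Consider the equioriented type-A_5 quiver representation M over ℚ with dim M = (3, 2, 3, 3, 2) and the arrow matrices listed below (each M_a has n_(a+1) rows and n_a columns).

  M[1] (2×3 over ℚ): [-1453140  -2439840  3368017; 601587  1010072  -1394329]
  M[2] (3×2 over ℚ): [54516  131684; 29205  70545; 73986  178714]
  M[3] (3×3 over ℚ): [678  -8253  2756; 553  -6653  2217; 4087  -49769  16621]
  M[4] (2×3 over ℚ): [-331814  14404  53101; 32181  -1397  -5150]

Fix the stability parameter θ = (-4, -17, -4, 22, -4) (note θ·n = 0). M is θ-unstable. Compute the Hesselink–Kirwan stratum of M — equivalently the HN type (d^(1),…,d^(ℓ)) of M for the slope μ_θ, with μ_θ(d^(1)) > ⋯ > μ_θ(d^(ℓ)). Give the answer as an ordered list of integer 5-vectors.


Via rank(M_{q-1}∘⋯∘M_p): M ≅ I[1,1], I[1,2], I[1,5], I[3,4], I[3,5].
μ_θ-semistable layers: μ^(1)=22; μ^(2)=9; μ^(3)=-4; μ^(4)=-21/2

((0, 0, 0, 1, 0); (0, 0, 0, 2, 2); (1, 0, 3, 0, 0); (2, 2, 0, 0, 0))
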